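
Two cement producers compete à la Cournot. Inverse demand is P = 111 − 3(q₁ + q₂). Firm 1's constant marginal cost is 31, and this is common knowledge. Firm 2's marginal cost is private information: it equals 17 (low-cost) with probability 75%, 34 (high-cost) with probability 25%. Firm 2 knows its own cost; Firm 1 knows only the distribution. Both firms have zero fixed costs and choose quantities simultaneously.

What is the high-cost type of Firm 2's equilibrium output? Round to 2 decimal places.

8.93

Type-c best response for Firm 2: q₂(c) = (111 − c)/6 − q₁/2.
Firm 1 maximizes expected profit; its first-order condition is 111 − 6q₁ − 3E[q₂] − 31 = 0.
Substituting E[q₂] and solving: E[c₂] = 21.25, so q₁ = (111 − 2·31 + 21.25)/9 = 7.80556.
q₂(high-cost) = (111 − 34 − 3·7.80556)/6 = 8.93056.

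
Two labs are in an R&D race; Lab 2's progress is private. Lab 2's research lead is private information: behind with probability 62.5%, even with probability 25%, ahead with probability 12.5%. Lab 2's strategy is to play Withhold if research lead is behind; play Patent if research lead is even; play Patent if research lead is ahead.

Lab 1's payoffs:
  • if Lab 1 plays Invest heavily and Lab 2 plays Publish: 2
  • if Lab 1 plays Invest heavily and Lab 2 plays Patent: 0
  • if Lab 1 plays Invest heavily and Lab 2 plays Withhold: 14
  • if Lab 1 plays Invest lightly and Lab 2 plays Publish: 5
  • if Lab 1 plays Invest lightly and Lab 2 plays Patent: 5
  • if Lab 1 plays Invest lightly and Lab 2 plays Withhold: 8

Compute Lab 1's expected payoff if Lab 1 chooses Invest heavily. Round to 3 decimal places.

8.750

E[Invest heavily] = 0.625·14 + 0.25·0 + 0.125·0 = 8.75 + 0 + 0 = 8.75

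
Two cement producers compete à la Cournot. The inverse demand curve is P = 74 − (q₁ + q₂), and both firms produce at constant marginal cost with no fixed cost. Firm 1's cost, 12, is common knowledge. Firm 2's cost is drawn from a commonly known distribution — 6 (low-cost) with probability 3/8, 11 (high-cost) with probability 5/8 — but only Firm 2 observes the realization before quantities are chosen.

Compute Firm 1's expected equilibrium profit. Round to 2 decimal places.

Firm 2 with cost c maximizes (74 − (q₁+q₂) − c)·q₂, giving q₂(c) = (74 − c − q₁)/2.
E[c₂] = 3/8·6 + 5/8·11 = 9.125
Firm 1's FOC against E[q₂] yields q₁ = (74 − 2·12 + E[c₂])/3 = (74 − 24 + 9.125)/3 = 19.7083.
E[P] = 74 − (q₁ + E[q₂]) = 31.7083; Firm 1's expected profit = (E[P] − 12)·q₁ = (31.7083 − 12)·19.7083 = 388.418.

388.42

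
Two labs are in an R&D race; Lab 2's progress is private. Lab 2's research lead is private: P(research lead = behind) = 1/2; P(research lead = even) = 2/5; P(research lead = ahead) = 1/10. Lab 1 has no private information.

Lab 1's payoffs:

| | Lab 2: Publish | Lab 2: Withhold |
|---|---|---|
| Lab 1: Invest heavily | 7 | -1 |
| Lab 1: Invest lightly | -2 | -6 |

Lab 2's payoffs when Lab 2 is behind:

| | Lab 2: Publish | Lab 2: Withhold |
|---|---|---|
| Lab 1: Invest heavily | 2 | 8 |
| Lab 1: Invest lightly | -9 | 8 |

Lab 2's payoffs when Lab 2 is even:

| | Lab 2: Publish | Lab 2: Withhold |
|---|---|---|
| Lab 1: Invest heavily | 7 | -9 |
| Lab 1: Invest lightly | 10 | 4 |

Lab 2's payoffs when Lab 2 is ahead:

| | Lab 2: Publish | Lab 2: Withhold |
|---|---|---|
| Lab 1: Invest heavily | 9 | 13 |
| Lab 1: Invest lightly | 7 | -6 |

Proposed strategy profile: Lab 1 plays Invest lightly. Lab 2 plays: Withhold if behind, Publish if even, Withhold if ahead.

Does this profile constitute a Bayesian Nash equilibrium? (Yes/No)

No

A profile is a BNE iff every type of every player is best-responding given beliefs about the other side.
Lab 1 plays Invest lightly: E[Invest lightly] = 1/2·(-6) + 2/5·(-2) + 1/10·(-6) = -22/5; E[Invest heavily] = 11/5. Not best-responding. ✗
Lab 2 (research lead behind), facing Invest lightly: Publish gives -9, Withhold gives 8. Proposed Withhold is best. ✓
Lab 2 (research lead even), facing Invest lightly: Publish gives 10, Withhold gives 4. Proposed Publish is best. ✓
Lab 2 (research lead ahead), facing Invest lightly: Publish gives 7, Withhold gives -6. Proposed Withhold is not best — profitable deviation exists. ✗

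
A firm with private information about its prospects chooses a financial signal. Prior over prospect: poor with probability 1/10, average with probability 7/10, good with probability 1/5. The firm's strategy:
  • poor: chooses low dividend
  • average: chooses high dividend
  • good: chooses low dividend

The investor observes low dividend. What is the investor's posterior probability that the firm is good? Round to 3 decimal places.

0.667

Apply Bayes' rule using the sender's strategy as the likelihood.
P(low dividend) = (1/10)·1 + (7/10)·0 + (1/5)·1 = 3/10
P(good | low dividend) = ((1/5)·1) / (3/10) = (1/5) / (3/10) = 2/3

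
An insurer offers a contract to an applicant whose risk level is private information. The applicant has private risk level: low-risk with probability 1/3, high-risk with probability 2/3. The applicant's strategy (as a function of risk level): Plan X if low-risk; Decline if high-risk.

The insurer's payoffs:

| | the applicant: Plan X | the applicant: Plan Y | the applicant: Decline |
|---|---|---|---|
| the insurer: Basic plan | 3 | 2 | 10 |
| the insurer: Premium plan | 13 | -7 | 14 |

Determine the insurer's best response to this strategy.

E[Basic plan] = 1/3·(3) + 2/3·(10) = 23/3
E[Premium plan] = 1/3·(13) + 2/3·(14) = 41/3
Best response: Premium plan (41/3 is the largest).

Premium plan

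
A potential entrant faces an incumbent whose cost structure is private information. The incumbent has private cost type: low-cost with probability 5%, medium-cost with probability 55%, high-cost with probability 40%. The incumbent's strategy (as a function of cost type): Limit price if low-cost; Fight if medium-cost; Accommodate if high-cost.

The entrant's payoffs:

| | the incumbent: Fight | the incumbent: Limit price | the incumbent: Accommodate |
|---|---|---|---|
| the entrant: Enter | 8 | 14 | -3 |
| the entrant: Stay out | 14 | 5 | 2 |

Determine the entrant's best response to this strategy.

E[Enter] = 0.05·(14) + 0.55·(8) + 0.4·(-3) = 3.9
E[Stay out] = 0.05·(5) + 0.55·(14) + 0.4·(2) = 8.75
Best response: Stay out (8.75 is the largest).

Stay out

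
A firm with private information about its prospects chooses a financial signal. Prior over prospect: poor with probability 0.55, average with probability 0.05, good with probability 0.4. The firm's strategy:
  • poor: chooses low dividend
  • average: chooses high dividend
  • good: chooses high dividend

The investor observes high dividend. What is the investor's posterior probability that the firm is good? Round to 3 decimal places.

0.889

Apply Bayes' rule using the sender's strategy as the likelihood.
P(high dividend) = 0.55·0 + 0.05·1 + 0.4·1 = 0.45
P(good | high dividend) = (0.4·1) / 0.45 = 0.4 / 0.45 = 0.888889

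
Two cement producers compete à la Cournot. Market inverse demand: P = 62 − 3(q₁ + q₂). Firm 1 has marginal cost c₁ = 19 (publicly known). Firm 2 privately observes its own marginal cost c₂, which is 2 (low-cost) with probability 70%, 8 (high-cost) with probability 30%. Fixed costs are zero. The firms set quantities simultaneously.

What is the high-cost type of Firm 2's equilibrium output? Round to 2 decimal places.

Firm 2 with cost c maximizes (62 − 3(q₁+q₂) − c)·q₂, giving q₂(c) = (62 − c − 3q₁)/6.
E[c₂] = 0.7·2 + 0.3·8 = 3.8
Firm 1's FOC against E[q₂] yields q₁ = (62 − 2·19 + E[c₂])/9 = (62 − 38 + 3.8)/9 = 3.08889.
q₂(high-cost) = (62 − 8 − 3·3.08889)/6 = 7.45556.

7.46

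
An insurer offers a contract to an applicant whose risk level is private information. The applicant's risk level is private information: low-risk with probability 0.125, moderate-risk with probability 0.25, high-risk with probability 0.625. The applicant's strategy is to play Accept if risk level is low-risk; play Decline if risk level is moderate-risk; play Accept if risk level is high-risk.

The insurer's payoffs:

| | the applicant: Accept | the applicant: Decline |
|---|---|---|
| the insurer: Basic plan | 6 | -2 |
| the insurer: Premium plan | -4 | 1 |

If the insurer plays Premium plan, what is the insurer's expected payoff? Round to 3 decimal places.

-2.750

Take the expectation over the applicant's risk level, weighting each type's action by its prior probability.
E[Premium plan] = 0.125·(-4) + 0.25·1 + 0.625·(-4) = (-0.5) + 0.25 + (-2.5) = -2.75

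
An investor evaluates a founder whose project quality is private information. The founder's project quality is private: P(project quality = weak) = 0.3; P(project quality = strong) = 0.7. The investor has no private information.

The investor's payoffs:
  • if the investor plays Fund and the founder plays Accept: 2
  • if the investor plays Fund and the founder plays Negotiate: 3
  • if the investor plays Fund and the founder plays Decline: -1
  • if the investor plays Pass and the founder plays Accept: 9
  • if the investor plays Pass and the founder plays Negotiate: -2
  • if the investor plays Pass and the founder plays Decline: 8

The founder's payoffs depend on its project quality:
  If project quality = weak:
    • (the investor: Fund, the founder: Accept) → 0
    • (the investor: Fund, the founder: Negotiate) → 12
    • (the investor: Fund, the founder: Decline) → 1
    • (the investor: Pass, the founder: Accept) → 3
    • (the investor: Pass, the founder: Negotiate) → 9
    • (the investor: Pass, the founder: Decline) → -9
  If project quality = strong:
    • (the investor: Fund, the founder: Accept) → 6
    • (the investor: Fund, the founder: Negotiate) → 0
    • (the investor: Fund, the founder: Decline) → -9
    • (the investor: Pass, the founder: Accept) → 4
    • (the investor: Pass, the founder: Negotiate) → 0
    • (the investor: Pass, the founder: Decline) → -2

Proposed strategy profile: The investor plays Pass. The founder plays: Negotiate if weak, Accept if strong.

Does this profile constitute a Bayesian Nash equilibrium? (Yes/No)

A profile is a BNE iff every type of every player is best-responding given beliefs about the other side.
The investor plays Pass: E[Pass] = 0.3·(-2) + 0.7·(9) = 5.7; E[Fund] = 2.3. Best-responding. ✓
The founder (project quality weak), facing Pass: Accept gives 3, Negotiate gives 9, Decline gives -9. Proposed Negotiate is best. ✓
The founder (project quality strong), facing Pass: Accept gives 4, Negotiate gives 0, Decline gives -2. Proposed Accept is best. ✓

Yes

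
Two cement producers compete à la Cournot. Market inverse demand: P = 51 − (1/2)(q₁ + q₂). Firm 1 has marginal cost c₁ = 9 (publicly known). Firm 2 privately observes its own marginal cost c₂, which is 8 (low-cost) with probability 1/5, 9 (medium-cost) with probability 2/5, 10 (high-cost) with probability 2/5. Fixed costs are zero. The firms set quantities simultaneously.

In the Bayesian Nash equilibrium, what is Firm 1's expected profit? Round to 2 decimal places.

Type-c best response for Firm 2: q₂(c) = (51 − c) − q₁/2.
Firm 1 maximizes expected profit; its first-order condition is 51 − q₁ − (1/2)E[q₂] − 9 = 0.
Substituting E[q₂] and solving: E[c₂] = 9.2, so q₁ = (51 − 2·9 + 9.2)/(3/2) = 28.1333.
E[P] = 51 − (1/2)·(q₁ + E[q₂]) = 23.0667; Firm 1's expected profit = (E[P] − 9)·q₁ = (23.0667 − 9)·28.1333 = 395.742.

395.74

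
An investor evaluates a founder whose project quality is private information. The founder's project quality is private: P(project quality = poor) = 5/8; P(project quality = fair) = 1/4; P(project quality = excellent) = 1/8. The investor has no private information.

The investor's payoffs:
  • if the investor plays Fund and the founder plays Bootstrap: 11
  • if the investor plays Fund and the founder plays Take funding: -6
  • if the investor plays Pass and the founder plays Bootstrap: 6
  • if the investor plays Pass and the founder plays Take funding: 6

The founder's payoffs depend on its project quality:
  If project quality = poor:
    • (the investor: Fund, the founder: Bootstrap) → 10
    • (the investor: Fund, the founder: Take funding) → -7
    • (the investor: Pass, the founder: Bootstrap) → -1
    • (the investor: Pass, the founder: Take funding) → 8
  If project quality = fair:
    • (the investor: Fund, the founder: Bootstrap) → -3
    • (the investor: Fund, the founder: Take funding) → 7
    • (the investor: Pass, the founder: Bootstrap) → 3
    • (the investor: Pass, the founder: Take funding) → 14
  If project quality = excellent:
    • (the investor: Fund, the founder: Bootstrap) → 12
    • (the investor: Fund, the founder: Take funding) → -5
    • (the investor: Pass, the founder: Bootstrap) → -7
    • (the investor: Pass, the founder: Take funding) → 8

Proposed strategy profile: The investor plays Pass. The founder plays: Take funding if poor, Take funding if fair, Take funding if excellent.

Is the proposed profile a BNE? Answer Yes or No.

A profile is a BNE iff every type of every player is best-responding given beliefs about the other side.
The investor plays Pass: E[Pass] = 5/8·(6) + 1/4·(6) + 1/8·(6) = 6; E[Fund] = -6. Best-responding. ✓
The founder (project quality poor), facing Pass: Bootstrap gives -1, Take funding gives 8. Proposed Take funding is best. ✓
The founder (project quality fair), facing Pass: Bootstrap gives 3, Take funding gives 14. Proposed Take funding is best. ✓
The founder (project quality excellent), facing Pass: Bootstrap gives -7, Take funding gives 8. Proposed Take funding is best. ✓

Yes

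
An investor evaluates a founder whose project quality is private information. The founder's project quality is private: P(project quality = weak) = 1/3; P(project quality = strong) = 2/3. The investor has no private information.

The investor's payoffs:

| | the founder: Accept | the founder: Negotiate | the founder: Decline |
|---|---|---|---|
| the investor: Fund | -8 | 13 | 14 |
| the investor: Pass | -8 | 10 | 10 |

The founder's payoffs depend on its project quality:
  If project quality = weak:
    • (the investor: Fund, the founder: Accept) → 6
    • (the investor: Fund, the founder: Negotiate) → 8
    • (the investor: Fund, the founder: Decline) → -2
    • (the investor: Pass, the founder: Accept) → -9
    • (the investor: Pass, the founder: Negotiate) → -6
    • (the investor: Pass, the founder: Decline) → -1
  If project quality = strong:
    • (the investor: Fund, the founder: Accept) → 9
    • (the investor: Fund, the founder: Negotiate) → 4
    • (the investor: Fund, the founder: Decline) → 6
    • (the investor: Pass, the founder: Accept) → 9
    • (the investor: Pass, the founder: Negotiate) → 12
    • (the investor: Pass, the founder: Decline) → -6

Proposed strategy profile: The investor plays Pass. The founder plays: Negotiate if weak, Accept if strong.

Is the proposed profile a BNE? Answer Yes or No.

No

A profile is a BNE iff every type of every player is best-responding given beliefs about the other side.
The investor plays Pass: E[Pass] = 1/3·(10) + 2/3·(-8) = -2; E[Fund] = -1. Not best-responding. ✗
The founder (project quality weak), facing Pass: Accept gives -9, Negotiate gives -6, Decline gives -1. Proposed Negotiate is not best — profitable deviation exists. ✗
The founder (project quality strong), facing Pass: Accept gives 9, Negotiate gives 12, Decline gives -6. Proposed Accept is not best — profitable deviation exists. ✗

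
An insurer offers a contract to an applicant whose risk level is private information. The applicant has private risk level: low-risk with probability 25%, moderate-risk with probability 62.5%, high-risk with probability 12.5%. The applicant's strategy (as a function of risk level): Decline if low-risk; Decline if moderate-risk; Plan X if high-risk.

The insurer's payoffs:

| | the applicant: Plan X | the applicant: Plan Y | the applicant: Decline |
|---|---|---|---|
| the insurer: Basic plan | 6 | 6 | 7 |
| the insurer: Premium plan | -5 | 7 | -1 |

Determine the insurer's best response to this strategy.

Compute the insurer's expected payoff for each action, taking the expectation over the applicant's type.
E[Basic plan] = 0.25·(7) + 0.625·(7) + 0.125·(6) = 6.875
E[Premium plan] = 0.25·(-1) + 0.625·(-1) + 0.125·(-5) = -1.5
Best response: Basic plan (6.875 is the largest).

Basic plan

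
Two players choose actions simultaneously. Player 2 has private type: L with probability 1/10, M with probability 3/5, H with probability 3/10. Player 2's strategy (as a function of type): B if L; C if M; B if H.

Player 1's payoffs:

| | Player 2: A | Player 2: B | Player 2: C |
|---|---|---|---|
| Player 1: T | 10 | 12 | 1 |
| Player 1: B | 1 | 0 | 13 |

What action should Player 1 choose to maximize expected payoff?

B

E[T] = 1/10·(12) + 3/5·(1) + 3/10·(12) = 27/5
E[B] = 1/10·(0) + 3/5·(13) + 3/10·(0) = 39/5
Best response: B (39/5 is the largest).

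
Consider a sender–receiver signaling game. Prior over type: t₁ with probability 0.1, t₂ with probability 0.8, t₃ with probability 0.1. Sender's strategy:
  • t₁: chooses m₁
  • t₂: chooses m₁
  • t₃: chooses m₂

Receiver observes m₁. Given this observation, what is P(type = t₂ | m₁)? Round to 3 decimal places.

0.889

P(m₁) = 0.1·1 + 0.8·1 + 0.1·0 = 0.9
P(t₂ | m₁) = (0.8·1) / 0.9 = 0.8 / 0.9 = 0.888889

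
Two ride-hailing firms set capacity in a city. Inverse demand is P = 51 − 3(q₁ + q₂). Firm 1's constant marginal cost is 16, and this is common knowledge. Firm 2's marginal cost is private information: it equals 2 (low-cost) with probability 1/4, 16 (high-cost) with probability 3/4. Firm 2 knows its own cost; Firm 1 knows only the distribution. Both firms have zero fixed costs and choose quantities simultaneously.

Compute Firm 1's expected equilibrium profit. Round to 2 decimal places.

36.75

Firm 2 with cost c maximizes (51 − 3(q₁+q₂) − c)·q₂, giving q₂(c) = (51 − c − 3q₁)/6.
E[c₂] = 1/4·2 + 3/4·16 = 12.5
Firm 1's FOC against E[q₂] yields q₁ = (51 − 2·16 + E[c₂])/9 = (51 − 32 + 12.5)/9 = 3.5.
E[P] = 51 − 3·(q₁ + E[q₂]) = 26.5; Firm 1's expected profit = (E[P] − 16)·q₁ = (26.5 − 16)·3.5 = 36.75.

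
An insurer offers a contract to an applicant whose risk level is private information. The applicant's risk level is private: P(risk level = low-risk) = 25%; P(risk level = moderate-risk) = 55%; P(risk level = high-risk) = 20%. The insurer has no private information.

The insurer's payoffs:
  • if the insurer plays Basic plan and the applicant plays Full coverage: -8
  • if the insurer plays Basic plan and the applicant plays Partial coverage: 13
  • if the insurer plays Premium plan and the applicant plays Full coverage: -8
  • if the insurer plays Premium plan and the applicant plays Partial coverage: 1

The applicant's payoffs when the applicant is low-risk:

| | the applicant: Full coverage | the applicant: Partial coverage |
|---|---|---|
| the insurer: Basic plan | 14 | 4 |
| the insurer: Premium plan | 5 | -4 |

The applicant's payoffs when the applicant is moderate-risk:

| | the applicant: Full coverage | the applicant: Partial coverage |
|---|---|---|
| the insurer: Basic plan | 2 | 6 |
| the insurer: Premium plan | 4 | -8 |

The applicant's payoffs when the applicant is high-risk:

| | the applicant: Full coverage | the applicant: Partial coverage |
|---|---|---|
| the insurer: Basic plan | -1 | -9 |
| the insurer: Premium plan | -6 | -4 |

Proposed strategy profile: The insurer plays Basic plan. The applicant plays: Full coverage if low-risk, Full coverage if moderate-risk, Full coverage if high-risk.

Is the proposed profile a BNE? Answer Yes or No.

No

A profile is a BNE iff every type of every player is best-responding given beliefs about the other side.
The insurer plays Basic plan: E[Basic plan] = 0.25·(-8) + 0.55·(-8) + 0.2·(-8) = -8; E[Premium plan] = -8. Best-responding. ✓
The applicant (risk level low-risk), facing Basic plan: Full coverage gives 14, Partial coverage gives 4. Proposed Full coverage is best. ✓
The applicant (risk level moderate-risk), facing Basic plan: Full coverage gives 2, Partial coverage gives 6. Proposed Full coverage is not best — profitable deviation exists. ✗
The applicant (risk level high-risk), facing Basic plan: Full coverage gives -1, Partial coverage gives -9. Proposed Full coverage is best. ✓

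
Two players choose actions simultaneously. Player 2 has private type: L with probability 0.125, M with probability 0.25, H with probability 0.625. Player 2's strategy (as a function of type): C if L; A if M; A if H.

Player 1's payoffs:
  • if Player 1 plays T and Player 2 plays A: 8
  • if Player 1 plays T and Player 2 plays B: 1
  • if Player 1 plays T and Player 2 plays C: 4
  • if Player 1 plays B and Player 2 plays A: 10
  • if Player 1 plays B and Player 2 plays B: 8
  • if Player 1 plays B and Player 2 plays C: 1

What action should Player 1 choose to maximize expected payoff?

Compute Player 1's expected payoff for each action, taking the expectation over Player 2's type.
E[T] = 0.125·(4) + 0.25·(8) + 0.625·(8) = 7.5
E[B] = 0.125·(1) + 0.25·(10) + 0.625·(10) = 8.875
Best response: B (8.875 is the largest).

B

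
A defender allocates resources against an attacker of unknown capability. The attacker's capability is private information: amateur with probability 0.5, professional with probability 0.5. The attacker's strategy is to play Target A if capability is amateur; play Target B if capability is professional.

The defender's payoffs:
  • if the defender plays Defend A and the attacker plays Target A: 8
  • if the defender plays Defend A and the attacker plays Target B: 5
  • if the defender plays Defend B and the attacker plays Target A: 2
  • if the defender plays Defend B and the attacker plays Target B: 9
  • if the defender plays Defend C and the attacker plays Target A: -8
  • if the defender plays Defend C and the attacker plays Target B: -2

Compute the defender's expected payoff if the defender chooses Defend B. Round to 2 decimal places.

Take the expectation over the attacker's capability, weighting each type's action by its prior probability.
E[Defend B] = 0.5·2 + 0.5·9 = 1 + 4.5 = 5.5

5.50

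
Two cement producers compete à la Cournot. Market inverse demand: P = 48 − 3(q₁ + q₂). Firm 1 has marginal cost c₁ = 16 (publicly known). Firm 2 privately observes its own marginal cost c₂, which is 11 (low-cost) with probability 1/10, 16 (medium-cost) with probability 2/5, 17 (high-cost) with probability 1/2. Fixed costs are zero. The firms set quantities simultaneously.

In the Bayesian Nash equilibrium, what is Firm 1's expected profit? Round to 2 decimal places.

Firm 2 with cost c maximizes (48 − 3(q₁+q₂) − c)·q₂, giving q₂(c) = (48 − c − 3q₁)/6.
E[c₂] = 1/10·11 + 2/5·16 + 1/2·17 = 16
Firm 1's FOC against E[q₂] yields q₁ = (48 − 2·16 + E[c₂])/9 = (48 − 32 + 16)/9 = 3.55556.
E[P] = 48 − 3·(q₁ + E[q₂]) = 26.6667; Firm 1's expected profit = (E[P] − 16)·q₁ = (26.6667 − 16)·3.55556 = 37.9259.

37.93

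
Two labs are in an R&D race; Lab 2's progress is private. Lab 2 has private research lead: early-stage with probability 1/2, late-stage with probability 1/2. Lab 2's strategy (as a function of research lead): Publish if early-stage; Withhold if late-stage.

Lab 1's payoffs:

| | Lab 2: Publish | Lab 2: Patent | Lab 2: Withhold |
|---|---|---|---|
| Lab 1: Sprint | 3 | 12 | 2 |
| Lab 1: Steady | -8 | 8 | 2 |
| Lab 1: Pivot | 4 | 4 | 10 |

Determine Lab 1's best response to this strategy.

Pivot

E[Sprint] = 1/2·(3) + 1/2·(2) = 5/2
E[Steady] = 1/2·(-8) + 1/2·(2) = -3
E[Pivot] = 1/2·(4) + 1/2·(10) = 7
Best response: Pivot (7 is the largest).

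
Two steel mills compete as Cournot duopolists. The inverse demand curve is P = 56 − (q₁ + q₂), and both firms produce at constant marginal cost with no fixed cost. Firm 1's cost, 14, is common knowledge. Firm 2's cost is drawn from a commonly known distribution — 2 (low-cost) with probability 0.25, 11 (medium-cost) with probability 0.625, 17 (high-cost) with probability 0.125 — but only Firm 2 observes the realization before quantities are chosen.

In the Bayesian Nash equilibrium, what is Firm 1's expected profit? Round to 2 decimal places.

156.25

Each type of Firm 2 best-responds to q₁; Firm 1 best-responds to the expected q₂ over Firm 2's types.
Firm 2 with cost c maximizes (56 − (q₁+q₂) − c)·q₂, giving q₂(c) = (56 − c − q₁)/2.
E[c₂] = 0.25·2 + 0.625·11 + 0.125·17 = 9.5
Firm 1's FOC against E[q₂] yields q₁ = (56 − 2·14 + E[c₂])/3 = (56 − 28 + 9.5)/3 = 12.5.
E[P] = 56 − (q₁ + E[q₂]) = 26.5; Firm 1's expected profit = (E[P] − 14)·q₁ = (26.5 − 14)·12.5 = 156.25.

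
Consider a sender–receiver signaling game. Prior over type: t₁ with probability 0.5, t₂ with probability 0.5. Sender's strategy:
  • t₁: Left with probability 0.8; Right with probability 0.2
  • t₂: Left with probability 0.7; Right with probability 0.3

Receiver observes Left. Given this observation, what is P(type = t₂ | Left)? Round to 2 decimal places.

Apply Bayes' rule using the sender's strategy as the likelihood.
P(Left) = 0.5·0.8 + 0.5·0.7 = 0.75
P(t₂ | Left) = (0.5·0.7) / 0.75 = 0.35 / 0.75 = 0.466667

0.47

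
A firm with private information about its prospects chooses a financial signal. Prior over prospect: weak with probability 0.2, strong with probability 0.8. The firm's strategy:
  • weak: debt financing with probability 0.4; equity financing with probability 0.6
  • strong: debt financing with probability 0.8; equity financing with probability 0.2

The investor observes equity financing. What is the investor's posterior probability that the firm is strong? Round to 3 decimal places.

0.571

P(equity financing) = 0.2·0.6 + 0.8·0.2 = 0.28
P(strong | equity financing) = (0.8·0.2) / 0.28 = 0.16 / 0.28 = 0.571429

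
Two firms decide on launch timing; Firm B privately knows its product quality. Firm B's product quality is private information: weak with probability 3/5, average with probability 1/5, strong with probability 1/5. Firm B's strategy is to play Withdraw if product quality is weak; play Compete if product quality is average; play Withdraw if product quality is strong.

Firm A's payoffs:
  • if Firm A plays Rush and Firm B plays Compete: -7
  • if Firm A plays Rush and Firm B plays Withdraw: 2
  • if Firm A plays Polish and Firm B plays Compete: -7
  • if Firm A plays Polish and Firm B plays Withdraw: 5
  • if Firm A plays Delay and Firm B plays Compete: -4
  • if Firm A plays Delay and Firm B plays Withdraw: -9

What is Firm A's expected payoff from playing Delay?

E[Delay] = 3/5·(-9) + 1/5·(-4) + 1/5·(-9) = (-27/5) + (-4/5) + (-9/5) = -8

-8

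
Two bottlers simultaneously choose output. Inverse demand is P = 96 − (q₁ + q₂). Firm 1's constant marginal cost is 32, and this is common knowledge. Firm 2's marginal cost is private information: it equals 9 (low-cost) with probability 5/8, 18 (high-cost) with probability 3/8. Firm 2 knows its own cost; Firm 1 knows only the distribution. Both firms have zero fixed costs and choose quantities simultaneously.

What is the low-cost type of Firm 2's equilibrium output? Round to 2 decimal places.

36.10

Type-c best response for Firm 2: q₂(c) = (96 − c)/2 − q₁/2.
Firm 1 maximizes expected profit; its first-order condition is 96 − 2q₁ − E[q₂] − 32 = 0.
Substituting E[q₂] and solving: E[c₂] = 12.375, so q₁ = (96 − 2·32 + 12.375)/3 = 14.7917.
q₂(low-cost) = (96 − 9 − 14.7917)/2 = 36.1042.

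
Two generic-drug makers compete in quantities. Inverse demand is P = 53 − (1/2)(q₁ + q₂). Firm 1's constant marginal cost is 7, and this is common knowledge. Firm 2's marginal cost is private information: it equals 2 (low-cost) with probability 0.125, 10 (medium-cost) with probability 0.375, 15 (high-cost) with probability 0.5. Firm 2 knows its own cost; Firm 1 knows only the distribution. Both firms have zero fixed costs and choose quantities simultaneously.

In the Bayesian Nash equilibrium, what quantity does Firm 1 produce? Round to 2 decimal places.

33.67

Type-c best response for Firm 2: q₂(c) = (53 − c) − q₁/2.
Firm 1 maximizes expected profit; its first-order condition is 53 − q₁ − (1/2)E[q₂] − 7 = 0.
Substituting E[q₂] and solving: E[c₂] = 11.5, so q₁ = (53 − 2·7 + 11.5)/(3/2) = 33.6667.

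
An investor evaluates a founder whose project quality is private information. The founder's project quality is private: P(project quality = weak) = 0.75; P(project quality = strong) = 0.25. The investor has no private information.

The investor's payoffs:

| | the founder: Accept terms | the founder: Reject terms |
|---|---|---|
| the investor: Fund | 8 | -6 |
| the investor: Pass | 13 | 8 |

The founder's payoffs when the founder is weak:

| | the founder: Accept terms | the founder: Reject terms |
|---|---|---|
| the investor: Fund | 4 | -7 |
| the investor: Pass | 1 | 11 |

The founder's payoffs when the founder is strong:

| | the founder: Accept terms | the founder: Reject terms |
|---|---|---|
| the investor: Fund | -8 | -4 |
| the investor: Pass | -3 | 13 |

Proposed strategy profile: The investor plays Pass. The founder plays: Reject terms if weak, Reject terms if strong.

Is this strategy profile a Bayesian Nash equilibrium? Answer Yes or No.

The investor plays Pass: E[Pass] = 0.75·(8) + 0.25·(8) = 8; E[Fund] = -6. Best-responding. ✓
The founder (project quality weak), facing Pass: Accept terms gives 1, Reject terms gives 11. Proposed Reject terms is best. ✓
The founder (project quality strong), facing Pass: Accept terms gives -3, Reject terms gives 13. Proposed Reject terms is best. ✓

Yes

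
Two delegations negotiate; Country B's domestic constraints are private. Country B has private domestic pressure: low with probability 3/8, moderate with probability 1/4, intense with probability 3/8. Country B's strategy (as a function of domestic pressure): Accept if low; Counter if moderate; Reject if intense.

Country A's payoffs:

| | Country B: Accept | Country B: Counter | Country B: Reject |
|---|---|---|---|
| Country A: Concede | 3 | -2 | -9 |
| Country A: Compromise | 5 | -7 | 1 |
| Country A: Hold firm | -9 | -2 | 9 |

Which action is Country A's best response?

Compromise

E[Concede] = 3/8·(3) + 1/4·(-2) + 3/8·(-9) = -11/4
E[Compromise] = 3/8·(5) + 1/4·(-7) + 3/8·(1) = 1/2
E[Hold firm] = 3/8·(-9) + 1/4·(-2) + 3/8·(9) = -1/2
Best response: Compromise (1/2 is the largest).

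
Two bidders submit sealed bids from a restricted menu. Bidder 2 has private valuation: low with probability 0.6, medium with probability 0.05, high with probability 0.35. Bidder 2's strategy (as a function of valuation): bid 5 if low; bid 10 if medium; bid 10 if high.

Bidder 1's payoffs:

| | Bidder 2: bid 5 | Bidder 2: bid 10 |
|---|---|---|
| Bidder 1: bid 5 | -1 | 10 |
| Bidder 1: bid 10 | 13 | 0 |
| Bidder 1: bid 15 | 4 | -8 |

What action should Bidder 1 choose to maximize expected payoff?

E[bid 5] = 0.6·(-1) + 0.05·(10) + 0.35·(10) = 3.4
E[bid 10] = 0.6·(13) + 0.05·(0) + 0.35·(0) = 7.8
E[bid 15] = 0.6·(4) + 0.05·(-8) + 0.35·(-8) = -0.8
Best response: bid 10 (7.8 is the largest).

bid 10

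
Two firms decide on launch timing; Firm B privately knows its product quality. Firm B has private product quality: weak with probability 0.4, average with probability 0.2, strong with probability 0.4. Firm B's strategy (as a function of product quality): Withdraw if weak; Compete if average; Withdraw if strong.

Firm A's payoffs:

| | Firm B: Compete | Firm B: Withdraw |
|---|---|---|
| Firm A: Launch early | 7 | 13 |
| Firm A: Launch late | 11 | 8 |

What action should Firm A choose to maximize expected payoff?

Launch early

Compute Firm A's expected payoff for each action, taking the expectation over Firm B's type.
E[Launch early] = 0.4·(13) + 0.2·(7) + 0.4·(13) = 11.8
E[Launch late] = 0.4·(8) + 0.2·(11) + 0.4·(8) = 8.6
Best response: Launch early (11.8 is the largest).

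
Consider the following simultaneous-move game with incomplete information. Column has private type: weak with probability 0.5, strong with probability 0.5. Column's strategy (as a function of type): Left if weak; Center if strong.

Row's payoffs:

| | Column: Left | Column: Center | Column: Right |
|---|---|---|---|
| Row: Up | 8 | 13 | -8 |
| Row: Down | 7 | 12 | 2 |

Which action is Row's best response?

E[Up] = 0.5·(8) + 0.5·(13) = 10.5
E[Down] = 0.5·(7) + 0.5·(12) = 9.5
Best response: Up (10.5 is the largest).

Up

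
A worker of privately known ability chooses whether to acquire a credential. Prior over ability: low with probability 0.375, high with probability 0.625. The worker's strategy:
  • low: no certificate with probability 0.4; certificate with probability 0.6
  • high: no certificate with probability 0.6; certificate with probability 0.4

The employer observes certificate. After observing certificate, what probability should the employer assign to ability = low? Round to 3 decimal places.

P(certificate) = 0.375·0.6 + 0.625·0.4 = 0.475
P(low | certificate) = (0.375·0.6) / 0.475 = 0.225 / 0.475 = 0.473684

0.474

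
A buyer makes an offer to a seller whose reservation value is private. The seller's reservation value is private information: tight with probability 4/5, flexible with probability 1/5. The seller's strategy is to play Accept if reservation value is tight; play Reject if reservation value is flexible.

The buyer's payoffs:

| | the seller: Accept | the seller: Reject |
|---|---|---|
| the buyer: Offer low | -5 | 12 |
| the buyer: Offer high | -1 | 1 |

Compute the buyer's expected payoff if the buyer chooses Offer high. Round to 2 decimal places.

Take the expectation over the seller's reservation value, weighting each type's action by its prior probability.
E[Offer high] = 4/5·(-1) + 1/5·1 = (-4/5) + 1/5 = -3/5

-0.60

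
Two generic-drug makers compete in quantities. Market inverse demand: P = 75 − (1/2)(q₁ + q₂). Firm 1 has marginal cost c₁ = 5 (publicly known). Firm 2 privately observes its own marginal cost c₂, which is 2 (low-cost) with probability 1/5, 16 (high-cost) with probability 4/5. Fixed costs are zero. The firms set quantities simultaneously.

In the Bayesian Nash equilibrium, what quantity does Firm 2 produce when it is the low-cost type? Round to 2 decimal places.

Firm 2 with cost c maximizes (75 − (1/2)(q₁+q₂) − c)·q₂, giving q₂(c) = (75 − c − (1/2)q₁).
E[c₂] = 1/5·2 + 4/5·16 = 13.2
Firm 1's FOC against E[q₂] yields q₁ = (75 − 2·5 + E[c₂])/(3/2) = (75 − 10 + 13.2)/(3/2) = 52.1333.
q₂(low-cost) = (75 − 2 − (1/2)·52.1333) = 46.9333.

46.93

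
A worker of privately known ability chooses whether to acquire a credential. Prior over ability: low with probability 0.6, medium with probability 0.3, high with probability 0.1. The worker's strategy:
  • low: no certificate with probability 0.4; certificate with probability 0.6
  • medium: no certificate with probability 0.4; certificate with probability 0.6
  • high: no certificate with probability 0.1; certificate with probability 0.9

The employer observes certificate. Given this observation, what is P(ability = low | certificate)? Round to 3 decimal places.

0.571

P(certificate) = 0.6·0.6 + 0.3·0.6 + 0.1·0.9 = 0.63
P(low | certificate) = (0.6·0.6) / 0.63 = 0.36 / 0.63 = 0.571429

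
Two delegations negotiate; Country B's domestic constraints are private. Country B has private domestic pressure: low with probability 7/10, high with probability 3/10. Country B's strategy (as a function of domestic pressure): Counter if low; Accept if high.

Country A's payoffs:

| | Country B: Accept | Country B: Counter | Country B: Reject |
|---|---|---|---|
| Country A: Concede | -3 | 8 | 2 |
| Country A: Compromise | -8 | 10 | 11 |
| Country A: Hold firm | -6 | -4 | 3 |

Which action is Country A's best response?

Compute Country A's expected payoff for each action, taking the expectation over Country B's type.
E[Concede] = 7/10·(8) + 3/10·(-3) = 47/10
E[Compromise] = 7/10·(10) + 3/10·(-8) = 23/5
E[Hold firm] = 7/10·(-4) + 3/10·(-6) = -23/5
Best response: Concede (47/10 is the largest).

Concede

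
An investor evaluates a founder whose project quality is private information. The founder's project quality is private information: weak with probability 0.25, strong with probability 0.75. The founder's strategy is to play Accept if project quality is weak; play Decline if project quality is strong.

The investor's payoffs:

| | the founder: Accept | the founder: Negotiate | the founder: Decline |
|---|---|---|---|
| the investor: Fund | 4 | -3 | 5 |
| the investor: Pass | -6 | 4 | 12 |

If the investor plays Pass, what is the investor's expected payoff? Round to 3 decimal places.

7.500

E[Pass] = 0.25·(-6) + 0.75·12 = (-1.5) + 9 = 7.5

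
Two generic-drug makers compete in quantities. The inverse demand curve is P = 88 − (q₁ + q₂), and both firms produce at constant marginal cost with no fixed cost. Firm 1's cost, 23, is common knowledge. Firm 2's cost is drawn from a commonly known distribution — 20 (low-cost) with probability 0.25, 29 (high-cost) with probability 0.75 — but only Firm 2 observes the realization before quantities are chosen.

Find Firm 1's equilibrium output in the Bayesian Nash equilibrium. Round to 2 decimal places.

22.92

Type-c best response for Firm 2: q₂(c) = (88 − c)/2 − q₁/2.
Firm 1 maximizes expected profit; its first-order condition is 88 − 2q₁ − E[q₂] − 23 = 0.
Substituting E[q₂] and solving: E[c₂] = 26.75, so q₁ = (88 − 2·23 + 26.75)/3 = 22.9167.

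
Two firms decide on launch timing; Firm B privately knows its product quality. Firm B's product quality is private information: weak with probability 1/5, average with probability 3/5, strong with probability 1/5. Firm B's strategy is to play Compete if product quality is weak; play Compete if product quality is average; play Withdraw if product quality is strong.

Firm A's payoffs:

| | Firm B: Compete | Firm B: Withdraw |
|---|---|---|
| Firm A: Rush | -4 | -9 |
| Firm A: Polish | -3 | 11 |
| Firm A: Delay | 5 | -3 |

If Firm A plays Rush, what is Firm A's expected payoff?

-5

E[Rush] = 1/5·(-4) + 3/5·(-4) + 1/5·(-9) = (-4/5) + (-12/5) + (-9/5) = -5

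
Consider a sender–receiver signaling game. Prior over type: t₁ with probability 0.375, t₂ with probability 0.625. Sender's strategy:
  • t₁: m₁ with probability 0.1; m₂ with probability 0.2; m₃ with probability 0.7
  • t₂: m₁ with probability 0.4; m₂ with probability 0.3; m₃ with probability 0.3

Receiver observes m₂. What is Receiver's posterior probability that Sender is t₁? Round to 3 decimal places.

P(m₂) = 0.375·0.2 + 0.625·0.3 = 0.2625
P(t₁ | m₂) = (0.375·0.2) / 0.2625 = 0.075 / 0.2625 = 0.285714

0.286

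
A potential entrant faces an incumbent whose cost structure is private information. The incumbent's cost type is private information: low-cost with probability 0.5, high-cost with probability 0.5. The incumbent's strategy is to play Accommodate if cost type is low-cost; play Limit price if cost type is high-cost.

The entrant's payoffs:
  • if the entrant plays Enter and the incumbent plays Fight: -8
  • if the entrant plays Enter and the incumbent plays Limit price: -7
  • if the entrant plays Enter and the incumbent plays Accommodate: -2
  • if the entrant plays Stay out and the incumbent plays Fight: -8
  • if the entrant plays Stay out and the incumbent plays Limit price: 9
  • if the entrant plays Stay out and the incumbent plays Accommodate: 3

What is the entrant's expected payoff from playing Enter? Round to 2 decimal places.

E[Enter] = 0.5·(-2) + 0.5·(-7) = (-1) + (-3.5) = -4.5

-4.50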